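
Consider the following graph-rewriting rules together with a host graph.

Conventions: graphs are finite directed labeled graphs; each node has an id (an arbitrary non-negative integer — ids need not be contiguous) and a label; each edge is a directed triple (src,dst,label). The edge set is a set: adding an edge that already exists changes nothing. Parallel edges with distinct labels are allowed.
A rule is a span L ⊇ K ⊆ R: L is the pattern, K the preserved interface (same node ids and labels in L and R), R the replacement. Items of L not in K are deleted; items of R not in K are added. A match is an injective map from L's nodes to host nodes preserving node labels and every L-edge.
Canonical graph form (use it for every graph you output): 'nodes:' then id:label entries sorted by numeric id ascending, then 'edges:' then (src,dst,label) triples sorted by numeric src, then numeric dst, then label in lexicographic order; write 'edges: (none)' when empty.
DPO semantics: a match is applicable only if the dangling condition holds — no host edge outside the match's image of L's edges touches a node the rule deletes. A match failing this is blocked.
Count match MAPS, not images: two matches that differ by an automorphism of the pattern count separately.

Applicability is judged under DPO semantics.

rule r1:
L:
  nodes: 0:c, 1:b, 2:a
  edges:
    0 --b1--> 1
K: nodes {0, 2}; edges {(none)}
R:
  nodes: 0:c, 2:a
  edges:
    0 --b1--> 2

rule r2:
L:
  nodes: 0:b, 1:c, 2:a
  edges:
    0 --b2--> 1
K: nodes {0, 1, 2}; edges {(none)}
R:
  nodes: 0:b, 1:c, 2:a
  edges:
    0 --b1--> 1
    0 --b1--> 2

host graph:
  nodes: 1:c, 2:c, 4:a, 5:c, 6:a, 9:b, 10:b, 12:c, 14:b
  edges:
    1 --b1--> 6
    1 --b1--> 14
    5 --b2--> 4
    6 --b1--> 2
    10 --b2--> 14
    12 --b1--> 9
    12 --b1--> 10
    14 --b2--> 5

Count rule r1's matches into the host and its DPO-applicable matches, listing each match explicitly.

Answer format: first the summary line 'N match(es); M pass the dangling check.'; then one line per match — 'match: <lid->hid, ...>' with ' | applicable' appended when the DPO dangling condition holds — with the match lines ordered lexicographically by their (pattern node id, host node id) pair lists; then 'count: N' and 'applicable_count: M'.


6 match(es); 2 pass the dangling check.
match: 0->1, 1->14, 2->4
match: 0->1, 1->14, 2->6
match: 0->12, 1->9, 2->4 | applicable
match: 0->12, 1->9, 2->6 | applicable
match: 0->12, 1->10, 2->4
match: 0->12, 1->10, 2->6
count: 6
applicable_count: 2


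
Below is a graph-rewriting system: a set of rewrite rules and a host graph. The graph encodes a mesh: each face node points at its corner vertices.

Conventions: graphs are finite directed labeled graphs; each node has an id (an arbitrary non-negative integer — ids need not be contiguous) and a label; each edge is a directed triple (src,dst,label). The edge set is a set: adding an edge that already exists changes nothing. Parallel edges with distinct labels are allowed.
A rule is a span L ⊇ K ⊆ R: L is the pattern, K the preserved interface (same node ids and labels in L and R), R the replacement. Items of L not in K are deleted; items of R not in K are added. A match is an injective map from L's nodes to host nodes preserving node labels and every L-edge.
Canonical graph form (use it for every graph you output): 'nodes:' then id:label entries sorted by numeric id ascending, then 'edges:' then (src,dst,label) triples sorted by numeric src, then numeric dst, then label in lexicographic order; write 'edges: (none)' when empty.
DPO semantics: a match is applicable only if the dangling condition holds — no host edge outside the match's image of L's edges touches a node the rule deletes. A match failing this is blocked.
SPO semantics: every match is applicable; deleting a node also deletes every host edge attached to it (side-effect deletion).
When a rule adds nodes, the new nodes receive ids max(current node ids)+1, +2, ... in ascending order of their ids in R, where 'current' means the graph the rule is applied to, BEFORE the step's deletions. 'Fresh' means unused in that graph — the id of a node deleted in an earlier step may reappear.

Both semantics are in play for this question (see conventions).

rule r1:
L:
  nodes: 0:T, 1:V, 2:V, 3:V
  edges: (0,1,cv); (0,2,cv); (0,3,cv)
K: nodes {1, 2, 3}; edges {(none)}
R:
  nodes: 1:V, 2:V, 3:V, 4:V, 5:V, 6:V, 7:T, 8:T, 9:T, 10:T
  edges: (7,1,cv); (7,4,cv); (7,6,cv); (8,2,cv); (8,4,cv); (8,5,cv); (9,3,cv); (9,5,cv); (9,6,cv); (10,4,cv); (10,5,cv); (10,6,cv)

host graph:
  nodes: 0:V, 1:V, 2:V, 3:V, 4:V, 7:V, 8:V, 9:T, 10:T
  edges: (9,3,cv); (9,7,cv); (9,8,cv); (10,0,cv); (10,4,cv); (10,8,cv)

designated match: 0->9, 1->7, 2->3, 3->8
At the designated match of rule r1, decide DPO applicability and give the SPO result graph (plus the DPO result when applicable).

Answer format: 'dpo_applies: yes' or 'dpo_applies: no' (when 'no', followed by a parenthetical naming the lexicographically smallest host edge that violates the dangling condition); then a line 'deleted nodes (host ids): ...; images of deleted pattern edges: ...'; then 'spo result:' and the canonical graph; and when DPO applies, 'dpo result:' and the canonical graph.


dpo_applies: yes
deleted nodes (host ids): 9; images of deleted pattern edges: (9,3,cv); (9,7,cv); (9,8,cv)
spo result:
nodes: 0:V, 1:V, 2:V, 3:V, 4:V, 7:V, 8:V, 10:T, 11:V, 12:V, 13:V, 14:T, 15:T, 16:T, 17:T
edges: (10,0,cv); (10,4,cv); (10,8,cv); (14,7,cv); (14,11,cv); (14,13,cv); (15,3,cv); (15,11,cv); (15,12,cv); (16,8,cv); (16,12,cv); (16,13,cv); (17,11,cv); (17,12,cv); (17,13,cv)
dpo result:
nodes: 0:V, 1:V, 2:V, 3:V, 4:V, 7:V, 8:V, 10:T, 11:V, 12:V, 13:V, 14:T, 15:T, 16:T, 17:T
edges: (10,0,cv); (10,4,cv); (10,8,cv); (14,7,cv); (14,11,cv); (14,13,cv); (15,3,cv); (15,11,cv); (15,12,cv); (16,8,cv); (16,12,cv); (16,13,cv); (17,11,cv); (17,12,cv); (17,13,cv)


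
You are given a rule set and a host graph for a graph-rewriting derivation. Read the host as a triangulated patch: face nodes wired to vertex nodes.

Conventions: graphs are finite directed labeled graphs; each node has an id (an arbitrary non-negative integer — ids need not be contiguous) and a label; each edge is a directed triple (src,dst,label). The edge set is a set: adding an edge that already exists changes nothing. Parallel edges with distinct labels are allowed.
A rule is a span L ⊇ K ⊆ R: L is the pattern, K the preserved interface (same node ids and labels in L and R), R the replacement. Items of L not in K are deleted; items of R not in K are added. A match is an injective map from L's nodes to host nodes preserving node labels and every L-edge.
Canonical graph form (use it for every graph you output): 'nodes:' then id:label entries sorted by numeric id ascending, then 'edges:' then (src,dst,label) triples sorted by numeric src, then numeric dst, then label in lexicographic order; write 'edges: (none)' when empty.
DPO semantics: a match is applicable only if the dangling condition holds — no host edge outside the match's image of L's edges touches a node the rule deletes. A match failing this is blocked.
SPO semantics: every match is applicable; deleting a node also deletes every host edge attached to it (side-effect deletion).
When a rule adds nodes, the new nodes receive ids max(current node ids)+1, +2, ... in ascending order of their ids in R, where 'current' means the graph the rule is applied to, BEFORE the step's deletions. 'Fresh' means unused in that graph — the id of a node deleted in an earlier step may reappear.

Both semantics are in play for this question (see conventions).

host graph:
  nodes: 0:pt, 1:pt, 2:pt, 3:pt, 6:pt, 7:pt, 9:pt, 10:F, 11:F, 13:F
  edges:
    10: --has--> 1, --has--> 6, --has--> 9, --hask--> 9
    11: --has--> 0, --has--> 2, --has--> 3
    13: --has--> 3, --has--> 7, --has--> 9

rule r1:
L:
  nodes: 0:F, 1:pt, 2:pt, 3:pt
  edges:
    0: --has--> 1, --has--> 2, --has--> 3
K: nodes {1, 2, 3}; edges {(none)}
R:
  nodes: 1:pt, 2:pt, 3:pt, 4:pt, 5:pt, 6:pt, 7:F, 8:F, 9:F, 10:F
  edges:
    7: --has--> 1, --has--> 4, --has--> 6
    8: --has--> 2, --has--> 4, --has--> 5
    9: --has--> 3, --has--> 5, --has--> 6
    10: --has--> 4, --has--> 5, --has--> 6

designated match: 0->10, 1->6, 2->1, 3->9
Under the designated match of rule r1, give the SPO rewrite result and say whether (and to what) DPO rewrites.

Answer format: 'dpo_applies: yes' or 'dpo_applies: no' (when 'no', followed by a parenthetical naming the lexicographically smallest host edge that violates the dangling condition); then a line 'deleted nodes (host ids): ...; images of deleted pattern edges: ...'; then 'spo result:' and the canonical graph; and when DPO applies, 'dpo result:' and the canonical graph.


dpo_applies: no
(the rule deletes node 10, which keeps host edge (10,9,hask) outside the match image — the dangling condition fails, DPO blocks; SPO proceeds and side-deletes such edges)
deleted nodes (host ids): 10; images of deleted pattern edges: (10,1,has); (10,6,has); (10,9,has)
spo result:
nodes: 0:pt, 1:pt, 2:pt, 3:pt, 6:pt, 7:pt, 9:pt, 11:F, 13:F, 14:pt, 15:pt, 16:pt, 17:F, 18:F, 19:F, 20:F
edges: (11,0,has); (11,2,has); (11,3,has); (13,3,has); (13,7,has); (13,9,has); (17,6,has); (17,14,has); (17,16,has); (18,1,has); (18,14,has); (18,15,has); (19,9,has); (19,15,has); (19,16,has); (20,14,has); (20,15,has); (20,16,has)


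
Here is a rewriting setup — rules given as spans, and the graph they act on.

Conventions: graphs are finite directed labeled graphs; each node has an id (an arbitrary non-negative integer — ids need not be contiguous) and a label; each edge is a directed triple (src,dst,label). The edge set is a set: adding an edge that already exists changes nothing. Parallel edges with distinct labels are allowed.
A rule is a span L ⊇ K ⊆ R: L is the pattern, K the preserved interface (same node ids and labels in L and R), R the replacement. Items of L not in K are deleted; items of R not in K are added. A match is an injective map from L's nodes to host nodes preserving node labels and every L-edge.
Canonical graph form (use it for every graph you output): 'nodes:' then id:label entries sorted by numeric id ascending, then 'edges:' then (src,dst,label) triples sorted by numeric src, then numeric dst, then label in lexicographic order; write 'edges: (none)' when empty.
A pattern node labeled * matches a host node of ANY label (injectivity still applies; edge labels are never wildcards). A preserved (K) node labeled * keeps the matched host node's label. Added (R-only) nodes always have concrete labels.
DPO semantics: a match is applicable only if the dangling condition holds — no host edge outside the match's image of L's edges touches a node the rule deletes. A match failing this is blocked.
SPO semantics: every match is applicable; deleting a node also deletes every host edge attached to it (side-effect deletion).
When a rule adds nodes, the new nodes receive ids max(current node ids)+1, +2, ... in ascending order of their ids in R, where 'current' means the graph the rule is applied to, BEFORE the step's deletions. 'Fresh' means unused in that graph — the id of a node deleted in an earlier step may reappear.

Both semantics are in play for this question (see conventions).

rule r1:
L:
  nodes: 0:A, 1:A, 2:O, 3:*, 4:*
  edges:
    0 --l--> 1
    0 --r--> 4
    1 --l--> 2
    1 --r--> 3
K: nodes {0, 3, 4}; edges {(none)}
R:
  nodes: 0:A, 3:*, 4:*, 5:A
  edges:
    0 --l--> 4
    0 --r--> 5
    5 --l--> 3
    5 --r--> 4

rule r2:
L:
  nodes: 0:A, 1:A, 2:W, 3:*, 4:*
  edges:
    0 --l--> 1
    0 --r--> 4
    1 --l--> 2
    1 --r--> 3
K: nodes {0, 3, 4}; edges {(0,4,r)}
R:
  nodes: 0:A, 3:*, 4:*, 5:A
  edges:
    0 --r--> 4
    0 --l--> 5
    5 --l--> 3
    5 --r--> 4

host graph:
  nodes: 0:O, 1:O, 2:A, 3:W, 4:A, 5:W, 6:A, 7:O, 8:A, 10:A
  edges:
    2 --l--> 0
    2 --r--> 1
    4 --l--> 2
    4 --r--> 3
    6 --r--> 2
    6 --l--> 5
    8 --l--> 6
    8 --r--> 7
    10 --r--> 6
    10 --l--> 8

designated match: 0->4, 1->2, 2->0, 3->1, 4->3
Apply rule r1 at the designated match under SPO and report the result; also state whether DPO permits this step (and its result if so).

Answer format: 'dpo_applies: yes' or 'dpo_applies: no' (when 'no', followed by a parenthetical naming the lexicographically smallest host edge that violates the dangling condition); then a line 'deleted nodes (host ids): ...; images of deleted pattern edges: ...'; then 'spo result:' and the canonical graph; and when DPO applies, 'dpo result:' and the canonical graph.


dpo_applies: no
(the rule deletes node 2, which keeps host edge (6,2,r) outside the match image — the dangling condition fails, DPO blocks; SPO proceeds and side-deletes such edges)
deleted nodes (host ids): 0, 2; images of deleted pattern edges: (2,0,l); (2,1,r); (4,2,l); (4,3,r)
spo result:
nodes: 1:O, 3:W, 4:A, 5:W, 6:A, 7:O, 8:A, 10:A, 11:A
edges: (4,3,l); (4,11,r); (6,5,l); (8,6,l); (8,7,r); (10,6,r); (10,8,l); (11,1,l); (11,3,r)


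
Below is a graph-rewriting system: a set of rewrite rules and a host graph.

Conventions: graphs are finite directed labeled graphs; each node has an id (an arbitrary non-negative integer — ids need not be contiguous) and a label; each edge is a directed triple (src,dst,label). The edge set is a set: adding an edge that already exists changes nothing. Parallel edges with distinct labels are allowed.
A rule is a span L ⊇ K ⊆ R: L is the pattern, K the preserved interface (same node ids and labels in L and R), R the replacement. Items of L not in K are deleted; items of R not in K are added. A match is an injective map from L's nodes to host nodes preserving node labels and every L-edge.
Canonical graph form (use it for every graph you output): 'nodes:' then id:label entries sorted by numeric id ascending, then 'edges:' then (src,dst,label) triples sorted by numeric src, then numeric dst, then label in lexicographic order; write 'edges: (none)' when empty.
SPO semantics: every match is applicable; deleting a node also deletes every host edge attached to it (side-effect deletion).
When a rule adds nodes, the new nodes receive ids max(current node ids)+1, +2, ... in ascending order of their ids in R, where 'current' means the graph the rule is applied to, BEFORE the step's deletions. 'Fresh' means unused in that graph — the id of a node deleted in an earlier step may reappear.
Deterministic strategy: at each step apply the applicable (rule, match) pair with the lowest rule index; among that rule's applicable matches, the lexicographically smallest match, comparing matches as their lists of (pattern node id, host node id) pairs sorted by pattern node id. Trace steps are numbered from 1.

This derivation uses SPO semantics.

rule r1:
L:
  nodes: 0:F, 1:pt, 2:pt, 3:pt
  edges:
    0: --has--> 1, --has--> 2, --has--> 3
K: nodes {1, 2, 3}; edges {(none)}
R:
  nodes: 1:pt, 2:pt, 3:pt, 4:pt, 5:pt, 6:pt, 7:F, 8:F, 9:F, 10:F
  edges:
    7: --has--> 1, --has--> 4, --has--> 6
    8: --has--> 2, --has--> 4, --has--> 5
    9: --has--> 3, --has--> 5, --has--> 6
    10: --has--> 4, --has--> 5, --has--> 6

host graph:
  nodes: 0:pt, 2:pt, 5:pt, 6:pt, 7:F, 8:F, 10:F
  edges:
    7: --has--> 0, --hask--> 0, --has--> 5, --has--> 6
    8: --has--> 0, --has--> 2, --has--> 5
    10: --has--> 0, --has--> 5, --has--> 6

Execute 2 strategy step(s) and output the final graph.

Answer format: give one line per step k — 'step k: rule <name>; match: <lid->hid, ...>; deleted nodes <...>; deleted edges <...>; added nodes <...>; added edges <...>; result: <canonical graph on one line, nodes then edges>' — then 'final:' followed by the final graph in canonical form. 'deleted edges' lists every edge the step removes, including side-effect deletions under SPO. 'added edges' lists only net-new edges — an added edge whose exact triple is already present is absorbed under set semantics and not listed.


step 1: rule r1; match: 0->7, 1->0, 2->5, 3->6; deleted nodes 7; deleted edges (7,0,has); (7,0,hask); (7,5,has); (7,6,has); added nodes 11, 12, 13, 14, 15, 16, 17; added edges (14,0,has); (14,11,has); (14,13,has); (15,5,has); (15,11,has); (15,12,has); (16,6,has); (16,12,has); (16,13,has); (17,11,has); (17,12,has); (17,13,has); result: nodes: 0:pt, 2:pt, 5:pt, 6:pt, 8:F, 10:F, 11:pt, 12:pt, 13:pt, 14:F, 15:F, 16:F, 17:F edges: (8,0,has); (8,2,has); (8,5,has); (10,0,has); (10,5,has); (10,6,has); (14,0,has); (14,11,has); (14,13,has); (15,5,has); (15,11,has); (15,12,has); (16,6,has); (16,12,has); (16,13,has); (17,11,has); (17,12,has); (17,13,has)
step 2: rule r1; match: 0->8, 1->0, 2->2, 3->5; deleted nodes 8; deleted edges (8,0,has); (8,2,has); (8,5,has); added nodes 18, 19, 20, 21, 22, 23, 24; added edges (21,0,has); (21,18,has); (21,20,has); (22,2,has); (22,18,has); (22,19,has); (23,5,has); (23,19,has); (23,20,has); (24,18,has); (24,19,has); (24,20,has); result: nodes: 0:pt, 2:pt, 5:pt, 6:pt, 10:F, 11:pt, 12:pt, 13:pt, 14:F, 15:F, 16:F, 17:F, 18:pt, 19:pt, 20:pt, 21:F, 22:F, 23:F, 24:F edges: (10,0,has); (10,5,has); (10,6,has); (14,0,has); (14,11,has); (14,13,has); (15,5,has); (15,11,has); (15,12,has); (16,6,has); (16,12,has); (16,13,has); (17,11,has); (17,12,has); (17,13,has); (21,0,has); (21,18,has); (21,20,has); (22,2,has); (22,18,has); (22,19,has); (23,5,has); (23,19,has); (23,20,has); (24,18,has); (24,19,has); (24,20,has)
final:
nodes: 0:pt, 2:pt, 5:pt, 6:pt, 10:F, 11:pt, 12:pt, 13:pt, 14:F, 15:F, 16:F, 17:F, 18:pt, 19:pt, 20:pt, 21:F, 22:F, 23:F, 24:F
edges: (10,0,has); (10,5,has); (10,6,has); (14,0,has); (14,11,has); (14,13,has); (15,5,has); (15,11,has); (15,12,has); (16,6,has); (16,12,has); (16,13,has); (17,11,has); (17,12,has); (17,13,has); (21,0,has); (21,18,has); (21,20,has); (22,2,has); (22,18,has); (22,19,has); (23,5,has); (23,19,has); (23,20,has); (24,18,has); (24,19,has); (24,20,has)


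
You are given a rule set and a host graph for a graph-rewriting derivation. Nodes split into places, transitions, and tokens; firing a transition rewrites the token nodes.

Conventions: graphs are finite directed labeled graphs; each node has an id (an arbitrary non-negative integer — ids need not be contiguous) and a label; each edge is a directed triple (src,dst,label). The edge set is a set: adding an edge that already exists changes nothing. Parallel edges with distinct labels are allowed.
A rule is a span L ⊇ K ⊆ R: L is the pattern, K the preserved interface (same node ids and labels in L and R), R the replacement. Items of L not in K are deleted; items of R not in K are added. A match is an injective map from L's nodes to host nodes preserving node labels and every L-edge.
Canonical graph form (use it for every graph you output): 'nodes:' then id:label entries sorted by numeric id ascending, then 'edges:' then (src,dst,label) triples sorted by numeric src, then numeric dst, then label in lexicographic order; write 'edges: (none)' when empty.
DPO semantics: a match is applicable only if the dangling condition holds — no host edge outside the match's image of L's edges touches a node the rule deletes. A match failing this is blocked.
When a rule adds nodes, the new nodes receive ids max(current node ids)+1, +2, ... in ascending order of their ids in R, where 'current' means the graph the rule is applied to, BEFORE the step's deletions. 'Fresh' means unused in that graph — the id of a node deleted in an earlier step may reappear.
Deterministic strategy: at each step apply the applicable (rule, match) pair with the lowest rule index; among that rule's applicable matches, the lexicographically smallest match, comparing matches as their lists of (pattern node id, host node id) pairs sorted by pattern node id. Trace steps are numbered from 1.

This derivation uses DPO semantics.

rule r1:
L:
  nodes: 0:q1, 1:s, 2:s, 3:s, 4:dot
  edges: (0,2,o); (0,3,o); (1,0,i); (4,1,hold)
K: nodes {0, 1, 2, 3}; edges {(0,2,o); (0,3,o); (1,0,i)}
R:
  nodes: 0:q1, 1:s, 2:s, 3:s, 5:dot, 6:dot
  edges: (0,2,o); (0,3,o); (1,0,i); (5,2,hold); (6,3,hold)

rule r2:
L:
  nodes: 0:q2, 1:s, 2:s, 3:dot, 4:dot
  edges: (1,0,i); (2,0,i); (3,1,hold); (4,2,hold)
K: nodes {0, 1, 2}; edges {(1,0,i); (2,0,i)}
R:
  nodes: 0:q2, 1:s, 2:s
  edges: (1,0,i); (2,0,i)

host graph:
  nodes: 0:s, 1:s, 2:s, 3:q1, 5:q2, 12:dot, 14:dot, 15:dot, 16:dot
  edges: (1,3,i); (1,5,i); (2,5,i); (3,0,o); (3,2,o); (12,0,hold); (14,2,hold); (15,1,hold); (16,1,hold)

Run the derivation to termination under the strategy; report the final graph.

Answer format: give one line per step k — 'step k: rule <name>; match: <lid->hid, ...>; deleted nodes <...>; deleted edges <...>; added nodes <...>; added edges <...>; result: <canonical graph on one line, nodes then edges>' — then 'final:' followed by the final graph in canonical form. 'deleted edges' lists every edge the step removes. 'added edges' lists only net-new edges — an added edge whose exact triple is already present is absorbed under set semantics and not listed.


step 1: rule r1; match: 0->3, 1->1, 2->0, 3->2, 4->15; deleted nodes 15; deleted edges (15,1,hold); added nodes 17, 18; added edges (17,0,hold); (18,2,hold); result: nodes: 0:s, 1:s, 2:s, 3:q1, 5:q2, 12:dot, 14:dot, 16:dot, 17:dot, 18:dot edges: (1,3,i); (1,5,i); (2,5,i); (3,0,o); (3,2,o); (12,0,hold); (14,2,hold); (16,1,hold); (17,0,hold); (18,2,hold)
step 2: rule r1; match: 0->3, 1->1, 2->0, 3->2, 4->16; deleted nodes 16; deleted edges (16,1,hold); added nodes 19, 20; added edges (19,0,hold); (20,2,hold); result: nodes: 0:s, 1:s, 2:s, 3:q1, 5:q2, 12:dot, 14:dot, 17:dot, 18:dot, 19:dot, 20:dot edges: (1,3,i); (1,5,i); (2,5,i); (3,0,o); (3,2,o); (12,0,hold); (14,2,hold); (17,0,hold); (18,2,hold); (19,0,hold); (20,2,hold)
final:
nodes: 0:s, 1:s, 2:s, 3:q1, 5:q2, 12:dot, 14:dot, 17:dot, 18:dot, 19:dot, 20:dot
edges: (1,3,i); (1,5,i); (2,5,i); (3,0,o); (3,2,o); (12,0,hold); (14,2,hold); (17,0,hold); (18,2,hold); (19,0,hold); (20,2,hold)


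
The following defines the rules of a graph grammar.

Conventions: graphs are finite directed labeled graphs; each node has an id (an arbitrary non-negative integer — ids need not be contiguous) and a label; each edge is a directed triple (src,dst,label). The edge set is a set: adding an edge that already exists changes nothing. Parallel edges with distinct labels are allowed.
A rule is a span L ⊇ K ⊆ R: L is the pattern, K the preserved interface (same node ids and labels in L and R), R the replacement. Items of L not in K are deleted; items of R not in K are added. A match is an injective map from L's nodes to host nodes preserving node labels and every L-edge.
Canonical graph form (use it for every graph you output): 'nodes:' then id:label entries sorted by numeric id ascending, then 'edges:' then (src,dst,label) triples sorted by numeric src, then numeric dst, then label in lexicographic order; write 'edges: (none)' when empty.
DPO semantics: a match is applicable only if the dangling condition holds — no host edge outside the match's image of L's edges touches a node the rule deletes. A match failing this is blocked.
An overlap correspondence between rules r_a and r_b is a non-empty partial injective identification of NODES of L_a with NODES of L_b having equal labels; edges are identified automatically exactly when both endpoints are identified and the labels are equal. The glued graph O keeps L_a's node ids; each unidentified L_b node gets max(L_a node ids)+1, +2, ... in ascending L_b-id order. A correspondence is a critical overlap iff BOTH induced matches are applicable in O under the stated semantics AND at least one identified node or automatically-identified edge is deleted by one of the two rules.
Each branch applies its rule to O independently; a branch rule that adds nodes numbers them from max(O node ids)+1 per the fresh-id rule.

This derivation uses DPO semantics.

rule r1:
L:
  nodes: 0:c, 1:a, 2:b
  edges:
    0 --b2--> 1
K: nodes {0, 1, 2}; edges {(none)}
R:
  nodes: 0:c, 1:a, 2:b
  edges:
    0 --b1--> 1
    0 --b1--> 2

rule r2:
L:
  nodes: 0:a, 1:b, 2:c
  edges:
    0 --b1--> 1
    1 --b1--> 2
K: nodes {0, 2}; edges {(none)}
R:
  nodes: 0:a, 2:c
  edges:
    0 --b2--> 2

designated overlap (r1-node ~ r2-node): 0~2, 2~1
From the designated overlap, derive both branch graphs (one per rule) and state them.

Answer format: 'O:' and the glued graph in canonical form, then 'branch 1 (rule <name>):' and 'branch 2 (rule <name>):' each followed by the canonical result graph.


O:
nodes: 0:c, 1:a, 2:b, 3:a
edges: (0,1,b2); (2,0,b1); (3,2,b1)
branch 1 (rule r1):
nodes: 0:c, 1:a, 2:b, 3:a
edges: (0,1,b1); (0,2,b1); (2,0,b1); (3,2,b1)
branch 2 (rule r2):
nodes: 0:c, 1:a, 3:a
edges: (0,1,b2); (3,0,b2)


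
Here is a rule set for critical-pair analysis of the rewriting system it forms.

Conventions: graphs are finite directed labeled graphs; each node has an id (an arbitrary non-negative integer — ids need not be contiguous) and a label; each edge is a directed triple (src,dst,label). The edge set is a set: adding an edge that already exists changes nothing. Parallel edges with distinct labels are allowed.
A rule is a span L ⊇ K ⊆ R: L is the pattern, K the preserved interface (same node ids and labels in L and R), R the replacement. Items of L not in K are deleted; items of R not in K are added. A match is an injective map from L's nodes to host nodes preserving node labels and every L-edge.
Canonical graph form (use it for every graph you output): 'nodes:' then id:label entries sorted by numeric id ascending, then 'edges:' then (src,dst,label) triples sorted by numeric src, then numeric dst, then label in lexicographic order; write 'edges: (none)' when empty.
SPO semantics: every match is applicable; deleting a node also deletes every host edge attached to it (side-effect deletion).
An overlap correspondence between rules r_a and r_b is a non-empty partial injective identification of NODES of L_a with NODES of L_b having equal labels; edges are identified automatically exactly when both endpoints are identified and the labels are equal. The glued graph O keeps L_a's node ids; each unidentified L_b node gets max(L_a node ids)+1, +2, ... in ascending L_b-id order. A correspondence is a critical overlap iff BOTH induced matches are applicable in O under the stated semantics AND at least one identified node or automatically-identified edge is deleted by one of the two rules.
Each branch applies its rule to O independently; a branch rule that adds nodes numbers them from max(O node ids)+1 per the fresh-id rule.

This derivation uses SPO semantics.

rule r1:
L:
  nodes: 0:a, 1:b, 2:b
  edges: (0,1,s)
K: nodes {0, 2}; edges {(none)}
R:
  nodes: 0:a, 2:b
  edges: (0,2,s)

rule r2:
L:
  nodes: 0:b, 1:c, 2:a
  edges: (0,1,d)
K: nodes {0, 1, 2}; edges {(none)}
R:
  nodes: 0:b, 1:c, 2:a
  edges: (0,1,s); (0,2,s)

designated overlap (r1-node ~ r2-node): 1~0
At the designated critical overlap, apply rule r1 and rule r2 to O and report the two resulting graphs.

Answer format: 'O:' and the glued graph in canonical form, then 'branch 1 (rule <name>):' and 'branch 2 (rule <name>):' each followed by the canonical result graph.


O:
nodes: 0:a, 1:b, 2:b, 3:c, 4:a
edges: (0,1,s); (1,3,d)
branch 1 (rule r1):
nodes: 0:a, 2:b, 3:c, 4:a
edges: (0,2,s)
branch 2 (rule r2):
nodes: 0:a, 1:b, 2:b, 3:c, 4:a
edges: (0,1,s); (1,3,s); (1,4,s)


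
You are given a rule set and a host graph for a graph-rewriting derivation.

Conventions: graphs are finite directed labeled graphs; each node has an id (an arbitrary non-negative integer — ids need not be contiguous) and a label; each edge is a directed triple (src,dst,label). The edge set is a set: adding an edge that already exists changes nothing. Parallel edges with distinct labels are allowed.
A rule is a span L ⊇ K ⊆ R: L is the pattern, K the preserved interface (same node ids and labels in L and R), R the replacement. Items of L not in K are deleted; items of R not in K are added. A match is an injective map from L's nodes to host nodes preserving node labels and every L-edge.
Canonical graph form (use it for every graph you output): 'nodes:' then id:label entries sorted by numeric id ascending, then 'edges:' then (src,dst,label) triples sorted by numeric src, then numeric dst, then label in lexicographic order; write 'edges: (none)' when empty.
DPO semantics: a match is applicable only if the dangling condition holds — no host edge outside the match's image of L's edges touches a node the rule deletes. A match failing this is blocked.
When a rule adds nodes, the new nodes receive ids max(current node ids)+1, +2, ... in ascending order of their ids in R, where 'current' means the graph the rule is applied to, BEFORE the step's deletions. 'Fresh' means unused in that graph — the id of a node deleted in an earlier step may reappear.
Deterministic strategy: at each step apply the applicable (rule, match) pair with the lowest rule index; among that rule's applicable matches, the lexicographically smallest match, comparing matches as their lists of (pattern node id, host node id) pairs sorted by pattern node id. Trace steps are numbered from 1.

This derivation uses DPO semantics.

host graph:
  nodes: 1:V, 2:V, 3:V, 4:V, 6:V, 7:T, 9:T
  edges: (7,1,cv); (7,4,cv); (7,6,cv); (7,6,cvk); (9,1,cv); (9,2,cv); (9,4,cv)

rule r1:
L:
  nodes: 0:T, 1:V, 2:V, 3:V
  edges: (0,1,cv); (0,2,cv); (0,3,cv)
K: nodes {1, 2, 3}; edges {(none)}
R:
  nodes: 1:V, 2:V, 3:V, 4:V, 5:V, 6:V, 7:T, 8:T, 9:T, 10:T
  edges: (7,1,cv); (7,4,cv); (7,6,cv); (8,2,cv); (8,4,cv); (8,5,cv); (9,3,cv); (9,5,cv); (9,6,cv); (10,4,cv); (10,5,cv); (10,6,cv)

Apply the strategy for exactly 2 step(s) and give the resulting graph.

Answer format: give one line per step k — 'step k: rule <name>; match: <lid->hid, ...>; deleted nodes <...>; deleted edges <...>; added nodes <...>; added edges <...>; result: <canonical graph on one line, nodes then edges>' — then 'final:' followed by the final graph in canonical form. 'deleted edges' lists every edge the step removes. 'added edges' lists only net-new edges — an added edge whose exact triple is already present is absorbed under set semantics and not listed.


step 1: rule r1; match: 0->9, 1->1, 2->2, 3->4; deleted nodes 9; deleted edges (9,1,cv); (9,2,cv); (9,4,cv); added nodes 10, 11, 12, 13, 14, 15, 16; added edges (13,1,cv); (13,10,cv); (13,12,cv); (14,2,cv); (14,10,cv); (14,11,cv); (15,4,cv); (15,11,cv); (15,12,cv); (16,10,cv); (16,11,cv); (16,12,cv); result: nodes: 1:V, 2:V, 3:V, 4:V, 6:V, 7:T, 10:V, 11:V, 12:V, 13:T, 14:T, 15:T, 16:T edges: (7,1,cv); (7,4,cv); (7,6,cv); (7,6,cvk); (13,1,cv); (13,10,cv); (13,12,cv); (14,2,cv); (14,10,cv); (14,11,cv); (15,4,cv); (15,11,cv); (15,12,cv); (16,10,cv); (16,11,cv); (16,12,cv)
step 2: rule r1; match: 0->13, 1->1, 2->10, 3->12; deleted nodes 13; deleted edges (13,1,cv); (13,10,cv); (13,12,cv); added nodes 17, 18, 19, 20, 21, 22, 23; added edges (20,1,cv); (20,17,cv); (20,19,cv); (21,10,cv); (21,17,cv); (21,18,cv); (22,12,cv); (22,18,cv); (22,19,cv); (23,17,cv); (23,18,cv); (23,19,cv); result: nodes: 1:V, 2:V, 3:V, 4:V, 6:V, 7:T, 10:V, 11:V, 12:V, 14:T, 15:T, 16:T, 17:V, 18:V, 19:V, 20:T, 21:T, 22:T, 23:T edges: (7,1,cv); (7,4,cv); (7,6,cv); (7,6,cvk); (14,2,cv); (14,10,cv); (14,11,cv); (15,4,cv); (15,11,cv); (15,12,cv); (16,10,cv); (16,11,cv); (16,12,cv); (20,1,cv); (20,17,cv); (20,19,cv); (21,10,cv); (21,17,cv); (21,18,cv); (22,12,cv); (22,18,cv); (22,19,cv); (23,17,cv); (23,18,cv); (23,19,cv)
final:
nodes: 1:V, 2:V, 3:V, 4:V, 6:V, 7:T, 10:V, 11:V, 12:V, 14:T, 15:T, 16:T, 17:V, 18:V, 19:V, 20:T, 21:T, 22:T, 23:T
edges: (7,1,cv); (7,4,cv); (7,6,cv); (7,6,cvk); (14,2,cv); (14,10,cv); (14,11,cv); (15,4,cv); (15,11,cv); (15,12,cv); (16,10,cv); (16,11,cv); (16,12,cv); (20,1,cv); (20,17,cv); (20,19,cv); (21,10,cv); (21,17,cv); (21,18,cv); (22,12,cv); (22,18,cv); (22,19,cv); (23,17,cv); (23,18,cv); (23,19,cv)


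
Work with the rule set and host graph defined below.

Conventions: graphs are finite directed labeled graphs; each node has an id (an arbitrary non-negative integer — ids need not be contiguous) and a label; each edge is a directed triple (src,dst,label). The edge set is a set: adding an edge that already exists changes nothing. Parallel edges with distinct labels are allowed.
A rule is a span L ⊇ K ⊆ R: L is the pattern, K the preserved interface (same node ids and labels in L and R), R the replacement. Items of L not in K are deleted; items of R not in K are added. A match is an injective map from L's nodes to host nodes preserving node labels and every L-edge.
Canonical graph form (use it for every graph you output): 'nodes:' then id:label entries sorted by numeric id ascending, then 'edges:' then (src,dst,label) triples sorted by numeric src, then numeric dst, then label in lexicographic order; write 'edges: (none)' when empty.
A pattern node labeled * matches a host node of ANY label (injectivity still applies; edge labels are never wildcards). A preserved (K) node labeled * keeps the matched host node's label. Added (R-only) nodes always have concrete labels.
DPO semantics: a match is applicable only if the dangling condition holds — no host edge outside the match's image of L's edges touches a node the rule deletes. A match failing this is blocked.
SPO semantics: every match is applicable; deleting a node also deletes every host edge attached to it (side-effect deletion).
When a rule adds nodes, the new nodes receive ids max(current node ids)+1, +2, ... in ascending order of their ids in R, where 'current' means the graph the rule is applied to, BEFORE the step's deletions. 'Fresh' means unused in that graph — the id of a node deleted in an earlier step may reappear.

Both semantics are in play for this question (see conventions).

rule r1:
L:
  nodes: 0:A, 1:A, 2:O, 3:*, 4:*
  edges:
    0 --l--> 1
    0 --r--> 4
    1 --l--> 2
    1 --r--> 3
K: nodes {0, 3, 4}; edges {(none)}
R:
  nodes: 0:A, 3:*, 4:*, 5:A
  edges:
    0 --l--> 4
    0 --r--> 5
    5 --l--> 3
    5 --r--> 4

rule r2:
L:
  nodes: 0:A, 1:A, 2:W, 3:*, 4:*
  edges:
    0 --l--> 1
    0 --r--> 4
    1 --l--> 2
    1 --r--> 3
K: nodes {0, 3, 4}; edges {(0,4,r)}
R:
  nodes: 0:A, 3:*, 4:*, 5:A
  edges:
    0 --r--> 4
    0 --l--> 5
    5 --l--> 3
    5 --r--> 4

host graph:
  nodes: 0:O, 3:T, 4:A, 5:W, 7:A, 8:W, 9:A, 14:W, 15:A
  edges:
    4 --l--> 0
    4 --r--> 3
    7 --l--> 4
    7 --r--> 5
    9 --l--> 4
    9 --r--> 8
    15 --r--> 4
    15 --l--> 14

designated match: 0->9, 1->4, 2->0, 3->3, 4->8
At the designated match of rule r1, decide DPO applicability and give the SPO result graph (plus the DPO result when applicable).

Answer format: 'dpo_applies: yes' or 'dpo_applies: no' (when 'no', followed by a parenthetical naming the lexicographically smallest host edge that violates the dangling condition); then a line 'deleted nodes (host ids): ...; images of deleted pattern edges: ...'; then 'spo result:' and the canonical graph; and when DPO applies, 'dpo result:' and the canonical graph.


dpo_applies: no
(the rule deletes node 4, which keeps host edge (7,4,l) outside the match image — the dangling condition fails, DPO blocks; SPO proceeds and side-deletes such edges)
deleted nodes (host ids): 0, 4; images of deleted pattern edges: (4,0,l); (4,3,r); (9,4,l); (9,8,r)
spo result:
nodes: 3:T, 5:W, 7:A, 8:W, 9:A, 14:W, 15:A, 16:A
edges: (7,5,r); (9,8,l); (9,16,r); (15,14,l); (16,3,l); (16,8,r)


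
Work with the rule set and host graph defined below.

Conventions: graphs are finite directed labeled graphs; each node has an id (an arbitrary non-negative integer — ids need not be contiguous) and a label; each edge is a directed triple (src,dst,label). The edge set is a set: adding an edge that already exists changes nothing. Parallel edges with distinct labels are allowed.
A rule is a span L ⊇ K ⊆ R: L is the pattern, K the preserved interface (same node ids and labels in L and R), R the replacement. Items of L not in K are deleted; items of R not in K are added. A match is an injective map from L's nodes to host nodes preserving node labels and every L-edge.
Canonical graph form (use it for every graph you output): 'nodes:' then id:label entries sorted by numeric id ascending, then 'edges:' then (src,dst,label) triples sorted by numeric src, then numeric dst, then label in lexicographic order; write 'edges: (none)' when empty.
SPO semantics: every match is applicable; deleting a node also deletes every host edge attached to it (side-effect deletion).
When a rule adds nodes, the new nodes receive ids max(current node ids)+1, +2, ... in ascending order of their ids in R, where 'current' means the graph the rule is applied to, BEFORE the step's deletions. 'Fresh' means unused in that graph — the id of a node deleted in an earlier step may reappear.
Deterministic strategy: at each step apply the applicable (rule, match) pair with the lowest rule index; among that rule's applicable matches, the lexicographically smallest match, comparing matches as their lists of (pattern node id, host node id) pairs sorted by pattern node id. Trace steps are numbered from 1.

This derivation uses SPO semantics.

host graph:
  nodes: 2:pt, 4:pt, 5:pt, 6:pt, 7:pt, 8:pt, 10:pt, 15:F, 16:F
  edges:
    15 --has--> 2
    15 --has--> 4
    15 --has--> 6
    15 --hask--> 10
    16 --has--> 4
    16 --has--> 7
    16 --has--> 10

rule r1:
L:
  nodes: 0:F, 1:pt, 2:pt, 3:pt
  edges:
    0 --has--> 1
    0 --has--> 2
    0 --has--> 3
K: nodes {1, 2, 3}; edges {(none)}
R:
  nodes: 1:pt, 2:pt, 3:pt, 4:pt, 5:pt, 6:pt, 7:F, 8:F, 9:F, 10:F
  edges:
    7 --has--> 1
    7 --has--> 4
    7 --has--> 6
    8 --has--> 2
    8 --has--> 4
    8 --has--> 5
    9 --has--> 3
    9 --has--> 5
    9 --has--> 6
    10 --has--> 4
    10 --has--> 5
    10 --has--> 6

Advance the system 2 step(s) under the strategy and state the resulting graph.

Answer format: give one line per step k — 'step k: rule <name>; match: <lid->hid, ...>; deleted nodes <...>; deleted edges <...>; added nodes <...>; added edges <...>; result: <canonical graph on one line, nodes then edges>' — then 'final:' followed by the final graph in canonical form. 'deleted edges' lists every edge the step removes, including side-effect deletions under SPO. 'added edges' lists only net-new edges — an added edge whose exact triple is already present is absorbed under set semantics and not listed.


step 1: rule r1; match: 0->15, 1->2, 2->4, 3->6; deleted nodes 15; deleted edges (15,2,has); (15,4,has); (15,6,has); (15,10,hask); added nodes 17, 18, 19, 20, 21, 22, 23; added edges (20,2,has); (20,17,has); (20,19,has); (21,4,has); (21,17,has); (21,18,has); (22,6,has); (22,18,has); (22,19,has); (23,17,has); (23,18,has); (23,19,has); result: nodes: 2:pt, 4:pt, 5:pt, 6:pt, 7:pt, 8:pt, 10:pt, 16:F, 17:pt, 18:pt, 19:pt, 20:F, 21:F, 22:F, 23:F edges: (16,4,has); (16,7,has); (16,10,has); (20,2,has); (20,17,has); (20,19,has); (21,4,has); (21,17,has); (21,18,has); (22,6,has); (22,18,has); (22,19,has); (23,17,has); (23,18,has); (23,19,has)
step 2: rule r1; match: 0->16, 1->4, 2->7, 3->10; deleted nodes 16; deleted edges (16,4,has); (16,7,has); (16,10,has); added nodes 24, 25, 26, 27, 28, 29, 30; added edges (27,4,has); (27,24,has); (27,26,has); (28,7,has); (28,24,has); (28,25,has); (29,10,has); (29,25,has); (29,26,has); (30,24,has); (30,25,has); (30,26,has); result: nodes: 2:pt, 4:pt, 5:pt, 6:pt, 7:pt, 8:pt, 10:pt, 17:pt, 18:pt, 19:pt, 20:F, 21:F, 22:F, 23:F, 24:pt, 25:pt, 26:pt, 27:F, 28:F, 29:F, 30:F edges: (20,2,has); (20,17,has); (20,19,has); (21,4,has); (21,17,has); (21,18,has); (22,6,has); (22,18,has); (22,19,has); (23,17,has); (23,18,has); (23,19,has); (27,4,has); (27,24,has); (27,26,has); (28,7,has); (28,24,has); (28,25,has); (29,10,has); (29,25,has); (29,26,has); (30,24,has); (30,25,has); (30,26,has)
final:
nodes: 2:pt, 4:pt, 5:pt, 6:pt, 7:pt, 8:pt, 10:pt, 17:pt, 18:pt, 19:pt, 20:F, 21:F, 22:F, 23:F, 24:pt, 25:pt, 26:pt, 27:F, 28:F, 29:F, 30:F
edges: (20,2,has); (20,17,has); (20,19,has); (21,4,has); (21,17,has); (21,18,has); (22,6,has); (22,18,has); (22,19,has); (23,17,has); (23,18,has); (23,19,has); (27,4,has); (27,24,has); (27,26,has); (28,7,has); (28,24,has); (28,25,has); (29,10,has); (29,25,has); (29,26,has); (30,24,has); (30,25,has); (30,26,has)


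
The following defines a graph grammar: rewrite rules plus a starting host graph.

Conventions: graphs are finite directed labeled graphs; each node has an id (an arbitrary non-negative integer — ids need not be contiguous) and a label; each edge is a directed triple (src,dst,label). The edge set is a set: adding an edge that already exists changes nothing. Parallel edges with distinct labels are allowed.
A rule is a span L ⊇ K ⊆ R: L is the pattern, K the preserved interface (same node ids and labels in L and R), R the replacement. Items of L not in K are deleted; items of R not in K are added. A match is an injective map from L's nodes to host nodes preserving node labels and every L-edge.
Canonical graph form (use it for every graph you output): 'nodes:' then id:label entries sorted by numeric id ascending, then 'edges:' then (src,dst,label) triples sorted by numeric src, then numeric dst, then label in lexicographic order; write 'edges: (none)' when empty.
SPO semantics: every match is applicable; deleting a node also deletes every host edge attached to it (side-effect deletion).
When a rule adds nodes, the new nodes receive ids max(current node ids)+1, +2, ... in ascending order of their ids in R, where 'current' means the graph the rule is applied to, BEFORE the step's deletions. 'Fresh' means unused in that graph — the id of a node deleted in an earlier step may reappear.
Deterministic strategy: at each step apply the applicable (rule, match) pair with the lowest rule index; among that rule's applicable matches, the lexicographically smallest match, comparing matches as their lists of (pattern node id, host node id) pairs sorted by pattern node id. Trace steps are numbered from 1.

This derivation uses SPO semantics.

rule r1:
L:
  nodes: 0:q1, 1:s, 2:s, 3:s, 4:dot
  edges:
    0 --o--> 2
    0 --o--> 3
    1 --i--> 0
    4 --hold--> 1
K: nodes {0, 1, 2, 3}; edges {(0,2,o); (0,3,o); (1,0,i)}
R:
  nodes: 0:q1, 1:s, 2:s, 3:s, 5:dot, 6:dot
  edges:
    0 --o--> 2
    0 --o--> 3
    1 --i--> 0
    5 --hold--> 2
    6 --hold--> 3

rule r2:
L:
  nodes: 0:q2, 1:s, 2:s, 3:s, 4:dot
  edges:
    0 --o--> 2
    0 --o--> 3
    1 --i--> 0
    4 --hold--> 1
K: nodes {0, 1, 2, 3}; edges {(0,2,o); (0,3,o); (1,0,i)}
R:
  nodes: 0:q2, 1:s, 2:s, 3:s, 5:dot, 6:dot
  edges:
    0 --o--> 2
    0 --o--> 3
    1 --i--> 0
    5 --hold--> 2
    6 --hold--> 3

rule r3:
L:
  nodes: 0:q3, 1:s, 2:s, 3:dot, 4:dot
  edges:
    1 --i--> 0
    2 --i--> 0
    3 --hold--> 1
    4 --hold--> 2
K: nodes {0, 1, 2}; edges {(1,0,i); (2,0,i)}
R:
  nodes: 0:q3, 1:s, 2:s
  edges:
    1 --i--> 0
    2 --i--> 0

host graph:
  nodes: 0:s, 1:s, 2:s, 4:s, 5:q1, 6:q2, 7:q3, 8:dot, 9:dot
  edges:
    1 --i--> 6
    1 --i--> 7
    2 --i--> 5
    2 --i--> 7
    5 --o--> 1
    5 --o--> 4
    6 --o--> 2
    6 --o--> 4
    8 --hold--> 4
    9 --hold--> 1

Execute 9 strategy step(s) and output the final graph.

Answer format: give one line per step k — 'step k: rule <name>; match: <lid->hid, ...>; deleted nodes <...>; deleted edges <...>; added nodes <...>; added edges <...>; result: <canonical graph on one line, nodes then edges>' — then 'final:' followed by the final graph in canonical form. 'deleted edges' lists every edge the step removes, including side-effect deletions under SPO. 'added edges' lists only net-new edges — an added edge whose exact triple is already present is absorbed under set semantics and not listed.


step 1: rule r2; match: 0->6, 1->1, 2->2, 3->4, 4->9; deleted nodes 9; deleted edges (9,1,hold); added nodes 10, 11; added edges (10,2,hold); (11,4,hold); result: nodes: 0:s, 1:s, 2:s, 4:s, 5:q1, 6:q2, 7:q3, 8:dot, 10:dot, 11:dot edges: (1,6,i); (1,7,i); (2,5,i); (2,7,i); (5,1,o); (5,4,o); (6,2,o); (6,4,o); (8,4,hold); (10,2,hold); (11,4,hold)
step 2: rule r1; match: 0->5, 1->2, 2->1, 3->4, 4->10; deleted nodes 10; deleted edges (10,2,hold); added nodes 12, 13; added edges (12,1,hold); (13,4,hold); result: nodes: 0:s, 1:s, 2:s, 4:s, 5:q1, 6:q2, 7:q3, 8:dot, 11:dot, 12:dot, 13:dot edges: (1,6,i); (1,7,i); (2,5,i); (2,7,i); (5,1,o); (5,4,o); (6,2,o); (6,4,o); (8,4,hold); (11,4,hold); (12,1,hold); (13,4,hold)
step 3: rule r2; match: 0->6, 1->1, 2->2, 3->4, 4->12; deleted nodes 12; deleted edges (12,1,hold); added nodes 14, 15; added edges (14,2,hold); (15,4,hold); result: nodes: 0:s, 1:s, 2:s, 4:s, 5:q1, 6:q2, 7:q3, 8:dot, 11:dot, 13:dot, 14:dot, 15:dot edges: (1,6,i); (1,7,i); (2,5,i); (2,7,i); (5,1,o); (5,4,o); (6,2,o); (6,4,o); (8,4,hold); (11,4,hold); (13,4,hold); (14,2,hold); (15,4,hold)
step 4: rule r1; match: 0->5, 1->2, 2->1, 3->4, 4->14; deleted nodes 14; deleted edges (14,2,hold); added nodes 16, 17; added edges (16,1,hold); (17,4,hold); result: nodes: 0:s, 1:s, 2:s, 4:s, 5:q1, 6:q2, 7:q3, 8:dot, 11:dot, 13:dot, 15:dot, 16:dot, 17:dot edges: (1,6,i); (1,7,i); (2,5,i); (2,7,i); (5,1,o); (5,4,o); (6,2,o); (6,4,o); (8,4,hold); (11,4,hold); (13,4,hold); (15,4,hold); (16,1,hold); (17,4,hold)
step 5: rule r2; match: 0->6, 1->1, 2->2, 3->4, 4->16; deleted nodes 16; deleted edges (16,1,hold); added nodes 18, 19; added edges (18,2,hold); (19,4,hold); result: nodes: 0:s, 1:s, 2:s, 4:s, 5:q1, 6:q2, 7:q3, 8:dot, 11:dot, 13:dot, 15:dot, 17:dot, 18:dot, 19:dot edges: (1,6,i); (1,7,i); (2,5,i); (2,7,i); (5,1,o); (5,4,o); (6,2,o); (6,4,o); (8,4,hold); (11,4,hold); (13,4,hold); (15,4,hold); (17,4,hold); (18,2,hold); (19,4,hold)
step 6: rule r1; match: 0->5, 1->2, 2->1, 3->4, 4->18; deleted nodes 18; deleted edges (18,2,hold); added nodes 20, 21; added edges (20,1,hold); (21,4,hold); result: nodes: 0:s, 1:s, 2:s, 4:s, 5:q1, 6:q2, 7:q3, 8:dot, 11:dot, 13:dot, 15:dot, 17:dot, 19:dot, 20:dot, 21:dot edges: (1,6,i); (1,7,i); (2,5,i); (2,7,i); (5,1,o); (5,4,o); (6,2,o); (6,4,o); (8,4,hold); (11,4,hold); (13,4,hold); (15,4,hold); (17,4,hold); (19,4,hold); (20,1,hold); (21,4,hold)
step 7: rule r2; match: 0->6, 1->1, 2->2, 3->4, 4->20; deleted nodes 20; deleted edges (20,1,hold); added nodes 22, 23; added edges (22,2,hold); (23,4,hold); result: nodes: 0:s, 1:s, 2:s, 4:s, 5:q1, 6:q2, 7:q3, 8:dot, 11:dot, 13:dot, 15:dot, 17:dot, 19:dot, 21:dot, 22:dot, 23:dot edges: (1,6,i); (1,7,i); (2,5,i); (2,7,i); (5,1,o); (5,4,o); (6,2,o); (6,4,o); (8,4,hold); (11,4,hold); (13,4,hold); (15,4,hold); (17,4,hold); (19,4,hold); (21,4,hold); (22,2,hold); (23,4,hold)
step 8: rule r1; match: 0->5, 1->2, 2->1, 3->4, 4->22; deleted nodes 22; deleted edges (22,2,hold); added nodes 24, 25; added edges (24,1,hold); (25,4,hold); result: nodes: 0:s, 1:s, 2:s, 4:s, 5:q1, 6:q2, 7:q3, 8:dot, 11:dot, 13:dot, 15:dot, 17:dot, 19:dot, 21:dot, 23:dot, 24:dot, 25:dot edges: (1,6,i); (1,7,i); (2,5,i); (2,7,i); (5,1,o); (5,4,o); (6,2,o); (6,4,o); (8,4,hold); (11,4,hold); (13,4,hold); (15,4,hold); (17,4,hold); (19,4,hold); (21,4,hold); (23,4,hold); (24,1,hold); (25,4,hold)
step 9: rule r2; match: 0->6, 1->1, 2->2, 3->4, 4->24; deleted nodes 24; deleted edges (24,1,hold); added nodes 26, 27; added edges (26,2,hold); (27,4,hold); result: nodes: 0:s, 1:s, 2:s, 4:s, 5:q1, 6:q2, 7:q3, 8:dot, 11:dot, 13:dot, 15:dot, 17:dot, 19:dot, 21:dot, 23:dot, 25:dot, 26:dot, 27:dot edges: (1,6,i); (1,7,i); (2,5,i); (2,7,i); (5,1,o); (5,4,o); (6,2,o); (6,4,o); (8,4,hold); (11,4,hold); (13,4,hold); (15,4,hold); (17,4,hold); (19,4,hold); (21,4,hold); (23,4,hold); (25,4,hold); (26,2,hold); (27,4,hold)
final:
nodes: 0:s, 1:s, 2:s, 4:s, 5:q1, 6:q2, 7:q3, 8:dot, 11:dot, 13:dot, 15:dot, 17:dot, 19:dot, 21:dot, 23:dot, 25:dot, 26:dot, 27:dot
edges: (1,6,i); (1,7,i); (2,5,i); (2,7,i); (5,1,o); (5,4,o); (6,2,o); (6,4,o); (8,4,hold); (11,4,hold); (13,4,hold); (15,4,hold); (17,4,hold); (19,4,hold); (21,4,hold); (23,4,hold); (25,4,hold); (26,2,hold); (27,4,hold)
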